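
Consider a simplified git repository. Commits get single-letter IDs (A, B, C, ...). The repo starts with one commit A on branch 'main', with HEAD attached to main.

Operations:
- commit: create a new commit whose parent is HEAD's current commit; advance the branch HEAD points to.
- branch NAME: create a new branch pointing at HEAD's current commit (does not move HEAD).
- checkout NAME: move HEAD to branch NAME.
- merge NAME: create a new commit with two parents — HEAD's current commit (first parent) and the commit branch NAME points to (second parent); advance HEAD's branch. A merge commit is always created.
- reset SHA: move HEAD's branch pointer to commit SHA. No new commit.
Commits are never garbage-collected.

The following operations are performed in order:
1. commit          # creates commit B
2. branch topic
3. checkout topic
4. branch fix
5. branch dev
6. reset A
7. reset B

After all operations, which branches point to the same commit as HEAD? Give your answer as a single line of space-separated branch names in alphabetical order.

After op 1 (commit): HEAD=main@B [main=B]
After op 2 (branch): HEAD=main@B [main=B topic=B]
After op 3 (checkout): HEAD=topic@B [main=B topic=B]
After op 4 (branch): HEAD=topic@B [fix=B main=B topic=B]
After op 5 (branch): HEAD=topic@B [dev=B fix=B main=B topic=B]
After op 6 (reset): HEAD=topic@A [dev=B fix=B main=B topic=A]
After op 7 (reset): HEAD=topic@B [dev=B fix=B main=B topic=B]

Answer: dev fix main topic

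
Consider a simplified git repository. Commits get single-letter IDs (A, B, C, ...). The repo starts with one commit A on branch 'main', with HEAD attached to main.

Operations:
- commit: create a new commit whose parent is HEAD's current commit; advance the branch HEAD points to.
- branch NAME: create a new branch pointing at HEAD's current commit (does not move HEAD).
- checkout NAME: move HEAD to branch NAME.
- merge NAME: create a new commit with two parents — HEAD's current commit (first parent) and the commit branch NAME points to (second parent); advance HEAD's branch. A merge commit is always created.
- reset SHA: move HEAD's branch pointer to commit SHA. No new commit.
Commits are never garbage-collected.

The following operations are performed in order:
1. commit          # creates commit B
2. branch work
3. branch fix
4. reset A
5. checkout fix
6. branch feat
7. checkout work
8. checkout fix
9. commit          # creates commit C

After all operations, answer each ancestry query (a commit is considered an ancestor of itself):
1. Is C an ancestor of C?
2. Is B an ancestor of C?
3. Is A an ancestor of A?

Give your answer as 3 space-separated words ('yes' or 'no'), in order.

Answer: yes yes yes

Derivation:
After op 1 (commit): HEAD=main@B [main=B]
After op 2 (branch): HEAD=main@B [main=B work=B]
After op 3 (branch): HEAD=main@B [fix=B main=B work=B]
After op 4 (reset): HEAD=main@A [fix=B main=A work=B]
After op 5 (checkout): HEAD=fix@B [fix=B main=A work=B]
After op 6 (branch): HEAD=fix@B [feat=B fix=B main=A work=B]
After op 7 (checkout): HEAD=work@B [feat=B fix=B main=A work=B]
After op 8 (checkout): HEAD=fix@B [feat=B fix=B main=A work=B]
After op 9 (commit): HEAD=fix@C [feat=B fix=C main=A work=B]
ancestors(C) = {A,B,C}; C in? yes
ancestors(C) = {A,B,C}; B in? yes
ancestors(A) = {A}; A in? yes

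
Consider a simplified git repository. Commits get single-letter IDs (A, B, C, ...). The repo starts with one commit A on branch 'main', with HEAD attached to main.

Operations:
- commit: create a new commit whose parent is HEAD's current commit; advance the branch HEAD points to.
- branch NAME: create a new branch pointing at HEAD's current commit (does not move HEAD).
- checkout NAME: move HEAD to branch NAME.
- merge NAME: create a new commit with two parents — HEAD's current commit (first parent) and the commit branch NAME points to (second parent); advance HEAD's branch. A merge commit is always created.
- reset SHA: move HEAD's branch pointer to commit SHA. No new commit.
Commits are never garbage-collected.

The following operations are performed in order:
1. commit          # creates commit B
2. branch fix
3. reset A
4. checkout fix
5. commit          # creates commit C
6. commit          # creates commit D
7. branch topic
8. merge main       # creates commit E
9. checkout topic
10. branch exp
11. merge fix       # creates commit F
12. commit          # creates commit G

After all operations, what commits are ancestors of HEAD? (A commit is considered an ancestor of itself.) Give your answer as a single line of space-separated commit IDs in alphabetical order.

Answer: A B C D E F G

Derivation:
After op 1 (commit): HEAD=main@B [main=B]
After op 2 (branch): HEAD=main@B [fix=B main=B]
After op 3 (reset): HEAD=main@A [fix=B main=A]
After op 4 (checkout): HEAD=fix@B [fix=B main=A]
After op 5 (commit): HEAD=fix@C [fix=C main=A]
After op 6 (commit): HEAD=fix@D [fix=D main=A]
After op 7 (branch): HEAD=fix@D [fix=D main=A topic=D]
After op 8 (merge): HEAD=fix@E [fix=E main=A topic=D]
After op 9 (checkout): HEAD=topic@D [fix=E main=A topic=D]
After op 10 (branch): HEAD=topic@D [exp=D fix=E main=A topic=D]
After op 11 (merge): HEAD=topic@F [exp=D fix=E main=A topic=F]
After op 12 (commit): HEAD=topic@G [exp=D fix=E main=A topic=G]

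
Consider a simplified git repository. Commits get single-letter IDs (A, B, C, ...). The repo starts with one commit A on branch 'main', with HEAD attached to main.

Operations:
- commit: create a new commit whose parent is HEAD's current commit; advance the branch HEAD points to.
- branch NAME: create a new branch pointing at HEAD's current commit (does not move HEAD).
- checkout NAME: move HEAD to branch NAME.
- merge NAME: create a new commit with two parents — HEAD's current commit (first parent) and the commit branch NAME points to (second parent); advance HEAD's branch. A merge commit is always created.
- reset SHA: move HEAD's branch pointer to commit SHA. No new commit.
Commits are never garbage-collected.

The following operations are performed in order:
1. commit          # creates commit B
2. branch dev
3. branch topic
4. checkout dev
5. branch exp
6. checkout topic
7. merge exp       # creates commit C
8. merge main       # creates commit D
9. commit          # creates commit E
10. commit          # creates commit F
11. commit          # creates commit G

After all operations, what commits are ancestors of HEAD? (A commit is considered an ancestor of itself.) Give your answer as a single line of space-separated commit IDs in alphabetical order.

Answer: A B C D E F G

Derivation:
After op 1 (commit): HEAD=main@B [main=B]
After op 2 (branch): HEAD=main@B [dev=B main=B]
After op 3 (branch): HEAD=main@B [dev=B main=B topic=B]
After op 4 (checkout): HEAD=dev@B [dev=B main=B topic=B]
After op 5 (branch): HEAD=dev@B [dev=B exp=B main=B topic=B]
After op 6 (checkout): HEAD=topic@B [dev=B exp=B main=B topic=B]
After op 7 (merge): HEAD=topic@C [dev=B exp=B main=B topic=C]
After op 8 (merge): HEAD=topic@D [dev=B exp=B main=B topic=D]
After op 9 (commit): HEAD=topic@E [dev=B exp=B main=B topic=E]
After op 10 (commit): HEAD=topic@F [dev=B exp=B main=B topic=F]
After op 11 (commit): HEAD=topic@G [dev=B exp=B main=B topic=G]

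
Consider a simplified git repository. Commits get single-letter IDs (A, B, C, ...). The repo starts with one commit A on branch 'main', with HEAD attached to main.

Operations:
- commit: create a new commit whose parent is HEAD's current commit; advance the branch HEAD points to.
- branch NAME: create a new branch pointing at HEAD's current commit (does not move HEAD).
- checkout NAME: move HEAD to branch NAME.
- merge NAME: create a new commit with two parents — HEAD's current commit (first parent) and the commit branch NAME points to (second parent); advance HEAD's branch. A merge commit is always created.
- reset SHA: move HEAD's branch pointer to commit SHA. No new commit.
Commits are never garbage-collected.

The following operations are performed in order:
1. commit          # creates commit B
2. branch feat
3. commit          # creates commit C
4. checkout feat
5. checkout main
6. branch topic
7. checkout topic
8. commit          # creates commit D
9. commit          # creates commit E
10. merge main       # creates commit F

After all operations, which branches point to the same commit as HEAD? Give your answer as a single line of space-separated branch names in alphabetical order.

After op 1 (commit): HEAD=main@B [main=B]
After op 2 (branch): HEAD=main@B [feat=B main=B]
After op 3 (commit): HEAD=main@C [feat=B main=C]
After op 4 (checkout): HEAD=feat@B [feat=B main=C]
After op 5 (checkout): HEAD=main@C [feat=B main=C]
After op 6 (branch): HEAD=main@C [feat=B main=C topic=C]
After op 7 (checkout): HEAD=topic@C [feat=B main=C topic=C]
After op 8 (commit): HEAD=topic@D [feat=B main=C topic=D]
After op 9 (commit): HEAD=topic@E [feat=B main=C topic=E]
After op 10 (merge): HEAD=topic@F [feat=B main=C topic=F]

Answer: topic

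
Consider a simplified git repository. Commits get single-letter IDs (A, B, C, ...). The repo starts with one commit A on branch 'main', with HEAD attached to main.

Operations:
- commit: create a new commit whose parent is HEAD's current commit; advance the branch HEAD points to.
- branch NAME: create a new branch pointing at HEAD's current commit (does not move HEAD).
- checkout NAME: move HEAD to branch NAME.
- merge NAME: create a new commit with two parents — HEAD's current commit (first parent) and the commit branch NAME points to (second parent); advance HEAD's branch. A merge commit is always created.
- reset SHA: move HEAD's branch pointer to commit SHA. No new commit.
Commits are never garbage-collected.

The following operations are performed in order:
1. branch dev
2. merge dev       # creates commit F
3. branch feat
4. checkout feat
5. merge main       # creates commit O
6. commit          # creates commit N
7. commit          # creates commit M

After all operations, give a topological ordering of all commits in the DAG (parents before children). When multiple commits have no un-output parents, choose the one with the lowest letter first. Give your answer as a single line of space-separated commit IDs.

Answer: A F O N M

Derivation:
After op 1 (branch): HEAD=main@A [dev=A main=A]
After op 2 (merge): HEAD=main@F [dev=A main=F]
After op 3 (branch): HEAD=main@F [dev=A feat=F main=F]
After op 4 (checkout): HEAD=feat@F [dev=A feat=F main=F]
After op 5 (merge): HEAD=feat@O [dev=A feat=O main=F]
After op 6 (commit): HEAD=feat@N [dev=A feat=N main=F]
After op 7 (commit): HEAD=feat@M [dev=A feat=M main=F]
commit A: parents=[]
commit F: parents=['A', 'A']
commit M: parents=['N']
commit N: parents=['O']
commit O: parents=['F', 'F']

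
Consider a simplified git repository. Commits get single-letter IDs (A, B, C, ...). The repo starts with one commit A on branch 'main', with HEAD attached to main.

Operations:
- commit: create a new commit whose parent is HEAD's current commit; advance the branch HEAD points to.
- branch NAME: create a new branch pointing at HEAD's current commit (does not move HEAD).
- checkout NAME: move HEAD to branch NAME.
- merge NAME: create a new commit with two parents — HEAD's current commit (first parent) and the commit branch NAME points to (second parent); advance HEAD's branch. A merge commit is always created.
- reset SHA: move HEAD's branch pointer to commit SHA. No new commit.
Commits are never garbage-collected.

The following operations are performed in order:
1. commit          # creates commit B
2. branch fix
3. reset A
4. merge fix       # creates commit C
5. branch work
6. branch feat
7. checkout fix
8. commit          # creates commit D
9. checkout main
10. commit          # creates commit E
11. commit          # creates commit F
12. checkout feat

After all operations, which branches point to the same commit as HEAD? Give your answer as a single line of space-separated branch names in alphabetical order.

Answer: feat work

Derivation:
After op 1 (commit): HEAD=main@B [main=B]
After op 2 (branch): HEAD=main@B [fix=B main=B]
After op 3 (reset): HEAD=main@A [fix=B main=A]
After op 4 (merge): HEAD=main@C [fix=B main=C]
After op 5 (branch): HEAD=main@C [fix=B main=C work=C]
After op 6 (branch): HEAD=main@C [feat=C fix=B main=C work=C]
After op 7 (checkout): HEAD=fix@B [feat=C fix=B main=C work=C]
After op 8 (commit): HEAD=fix@D [feat=C fix=D main=C work=C]
After op 9 (checkout): HEAD=main@C [feat=C fix=D main=C work=C]
After op 10 (commit): HEAD=main@E [feat=C fix=D main=E work=C]
After op 11 (commit): HEAD=main@F [feat=C fix=D main=F work=C]
After op 12 (checkout): HEAD=feat@C [feat=C fix=D main=F work=C]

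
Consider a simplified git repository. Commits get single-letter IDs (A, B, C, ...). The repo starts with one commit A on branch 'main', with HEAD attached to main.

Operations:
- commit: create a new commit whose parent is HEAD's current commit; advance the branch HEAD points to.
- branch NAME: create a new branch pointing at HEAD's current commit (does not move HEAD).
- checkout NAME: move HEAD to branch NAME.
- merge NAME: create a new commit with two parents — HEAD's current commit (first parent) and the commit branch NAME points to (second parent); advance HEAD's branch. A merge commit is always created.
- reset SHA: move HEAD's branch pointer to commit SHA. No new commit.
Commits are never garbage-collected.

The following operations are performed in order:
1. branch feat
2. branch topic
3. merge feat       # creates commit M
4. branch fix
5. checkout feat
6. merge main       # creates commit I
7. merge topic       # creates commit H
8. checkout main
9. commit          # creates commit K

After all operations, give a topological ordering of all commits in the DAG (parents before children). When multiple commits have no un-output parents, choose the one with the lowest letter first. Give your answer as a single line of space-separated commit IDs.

Answer: A M I H K

Derivation:
After op 1 (branch): HEAD=main@A [feat=A main=A]
After op 2 (branch): HEAD=main@A [feat=A main=A topic=A]
After op 3 (merge): HEAD=main@M [feat=A main=M topic=A]
After op 4 (branch): HEAD=main@M [feat=A fix=M main=M topic=A]
After op 5 (checkout): HEAD=feat@A [feat=A fix=M main=M topic=A]
After op 6 (merge): HEAD=feat@I [feat=I fix=M main=M topic=A]
After op 7 (merge): HEAD=feat@H [feat=H fix=M main=M topic=A]
After op 8 (checkout): HEAD=main@M [feat=H fix=M main=M topic=A]
After op 9 (commit): HEAD=main@K [feat=H fix=M main=K topic=A]
commit A: parents=[]
commit H: parents=['I', 'A']
commit I: parents=['A', 'M']
commit K: parents=['M']
commit M: parents=['A', 'A']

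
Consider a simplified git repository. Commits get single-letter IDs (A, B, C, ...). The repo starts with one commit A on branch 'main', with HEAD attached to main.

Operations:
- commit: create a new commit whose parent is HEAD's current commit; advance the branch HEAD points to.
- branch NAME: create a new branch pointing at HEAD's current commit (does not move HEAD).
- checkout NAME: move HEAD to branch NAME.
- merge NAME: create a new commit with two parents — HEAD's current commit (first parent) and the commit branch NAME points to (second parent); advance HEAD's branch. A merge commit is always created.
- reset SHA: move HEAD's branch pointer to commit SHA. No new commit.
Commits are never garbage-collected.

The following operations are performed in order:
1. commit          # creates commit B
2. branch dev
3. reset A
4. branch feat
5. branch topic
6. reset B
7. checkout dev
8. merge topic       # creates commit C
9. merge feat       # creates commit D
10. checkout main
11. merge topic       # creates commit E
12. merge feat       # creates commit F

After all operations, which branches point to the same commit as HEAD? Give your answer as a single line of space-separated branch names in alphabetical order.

Answer: main

Derivation:
After op 1 (commit): HEAD=main@B [main=B]
After op 2 (branch): HEAD=main@B [dev=B main=B]
After op 3 (reset): HEAD=main@A [dev=B main=A]
After op 4 (branch): HEAD=main@A [dev=B feat=A main=A]
After op 5 (branch): HEAD=main@A [dev=B feat=A main=A topic=A]
After op 6 (reset): HEAD=main@B [dev=B feat=A main=B topic=A]
After op 7 (checkout): HEAD=dev@B [dev=B feat=A main=B topic=A]
After op 8 (merge): HEAD=dev@C [dev=C feat=A main=B topic=A]
After op 9 (merge): HEAD=dev@D [dev=D feat=A main=B topic=A]
After op 10 (checkout): HEAD=main@B [dev=D feat=A main=B topic=A]
After op 11 (merge): HEAD=main@E [dev=D feat=A main=E topic=A]
After op 12 (merge): HEAD=main@F [dev=D feat=A main=F topic=A]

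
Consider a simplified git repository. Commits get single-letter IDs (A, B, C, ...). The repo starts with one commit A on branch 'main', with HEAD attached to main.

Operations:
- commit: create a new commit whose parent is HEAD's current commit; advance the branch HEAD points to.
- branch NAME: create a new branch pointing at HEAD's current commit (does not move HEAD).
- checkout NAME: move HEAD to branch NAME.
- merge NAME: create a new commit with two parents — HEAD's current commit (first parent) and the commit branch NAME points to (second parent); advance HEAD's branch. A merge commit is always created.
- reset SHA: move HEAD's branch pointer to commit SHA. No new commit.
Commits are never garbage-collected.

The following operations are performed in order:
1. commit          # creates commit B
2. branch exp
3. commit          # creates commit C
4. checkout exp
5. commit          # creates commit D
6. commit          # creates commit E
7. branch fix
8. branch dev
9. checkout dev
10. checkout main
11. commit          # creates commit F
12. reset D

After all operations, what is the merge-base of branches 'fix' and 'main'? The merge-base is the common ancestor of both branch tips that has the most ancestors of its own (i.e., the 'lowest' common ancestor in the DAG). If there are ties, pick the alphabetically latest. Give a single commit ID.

Answer: D

Derivation:
After op 1 (commit): HEAD=main@B [main=B]
After op 2 (branch): HEAD=main@B [exp=B main=B]
After op 3 (commit): HEAD=main@C [exp=B main=C]
After op 4 (checkout): HEAD=exp@B [exp=B main=C]
After op 5 (commit): HEAD=exp@D [exp=D main=C]
After op 6 (commit): HEAD=exp@E [exp=E main=C]
After op 7 (branch): HEAD=exp@E [exp=E fix=E main=C]
After op 8 (branch): HEAD=exp@E [dev=E exp=E fix=E main=C]
After op 9 (checkout): HEAD=dev@E [dev=E exp=E fix=E main=C]
After op 10 (checkout): HEAD=main@C [dev=E exp=E fix=E main=C]
After op 11 (commit): HEAD=main@F [dev=E exp=E fix=E main=F]
After op 12 (reset): HEAD=main@D [dev=E exp=E fix=E main=D]
ancestors(fix=E): ['A', 'B', 'D', 'E']
ancestors(main=D): ['A', 'B', 'D']
common: ['A', 'B', 'D']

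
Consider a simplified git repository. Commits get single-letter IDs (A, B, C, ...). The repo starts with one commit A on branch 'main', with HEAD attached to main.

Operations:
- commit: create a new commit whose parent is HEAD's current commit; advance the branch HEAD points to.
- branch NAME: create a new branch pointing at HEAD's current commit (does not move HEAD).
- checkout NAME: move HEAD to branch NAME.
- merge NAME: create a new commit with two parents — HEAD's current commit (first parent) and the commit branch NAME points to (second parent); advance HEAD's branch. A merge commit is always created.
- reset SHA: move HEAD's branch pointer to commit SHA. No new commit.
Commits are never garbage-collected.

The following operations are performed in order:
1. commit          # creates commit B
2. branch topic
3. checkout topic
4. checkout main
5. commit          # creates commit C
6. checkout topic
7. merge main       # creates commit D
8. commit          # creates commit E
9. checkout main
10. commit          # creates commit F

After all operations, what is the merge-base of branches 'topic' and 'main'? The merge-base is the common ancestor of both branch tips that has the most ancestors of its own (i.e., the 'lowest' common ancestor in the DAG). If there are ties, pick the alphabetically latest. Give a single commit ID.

Answer: C

Derivation:
After op 1 (commit): HEAD=main@B [main=B]
After op 2 (branch): HEAD=main@B [main=B topic=B]
After op 3 (checkout): HEAD=topic@B [main=B topic=B]
After op 4 (checkout): HEAD=main@B [main=B topic=B]
After op 5 (commit): HEAD=main@C [main=C topic=B]
After op 6 (checkout): HEAD=topic@B [main=C topic=B]
After op 7 (merge): HEAD=topic@D [main=C topic=D]
After op 8 (commit): HEAD=topic@E [main=C topic=E]
After op 9 (checkout): HEAD=main@C [main=C topic=E]
After op 10 (commit): HEAD=main@F [main=F topic=E]
ancestors(topic=E): ['A', 'B', 'C', 'D', 'E']
ancestors(main=F): ['A', 'B', 'C', 'F']
common: ['A', 'B', 'C']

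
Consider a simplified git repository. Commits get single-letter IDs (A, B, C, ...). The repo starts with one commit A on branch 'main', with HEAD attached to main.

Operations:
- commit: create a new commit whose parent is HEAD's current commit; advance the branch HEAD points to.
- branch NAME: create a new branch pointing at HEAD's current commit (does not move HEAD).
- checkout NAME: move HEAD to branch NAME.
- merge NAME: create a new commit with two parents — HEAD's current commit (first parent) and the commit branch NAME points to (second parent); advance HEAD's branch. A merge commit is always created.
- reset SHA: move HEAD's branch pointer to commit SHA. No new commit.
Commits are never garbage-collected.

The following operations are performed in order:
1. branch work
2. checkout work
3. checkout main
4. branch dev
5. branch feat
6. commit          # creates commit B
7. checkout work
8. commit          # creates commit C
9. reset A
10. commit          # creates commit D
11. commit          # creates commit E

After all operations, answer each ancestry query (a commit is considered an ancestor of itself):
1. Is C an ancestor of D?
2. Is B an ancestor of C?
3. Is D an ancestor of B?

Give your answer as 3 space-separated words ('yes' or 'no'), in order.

Answer: no no no

Derivation:
After op 1 (branch): HEAD=main@A [main=A work=A]
After op 2 (checkout): HEAD=work@A [main=A work=A]
After op 3 (checkout): HEAD=main@A [main=A work=A]
After op 4 (branch): HEAD=main@A [dev=A main=A work=A]
After op 5 (branch): HEAD=main@A [dev=A feat=A main=A work=A]
After op 6 (commit): HEAD=main@B [dev=A feat=A main=B work=A]
After op 7 (checkout): HEAD=work@A [dev=A feat=A main=B work=A]
After op 8 (commit): HEAD=work@C [dev=A feat=A main=B work=C]
After op 9 (reset): HEAD=work@A [dev=A feat=A main=B work=A]
After op 10 (commit): HEAD=work@D [dev=A feat=A main=B work=D]
After op 11 (commit): HEAD=work@E [dev=A feat=A main=B work=E]
ancestors(D) = {A,D}; C in? no
ancestors(C) = {A,C}; B in? no
ancestors(B) = {A,B}; D in? no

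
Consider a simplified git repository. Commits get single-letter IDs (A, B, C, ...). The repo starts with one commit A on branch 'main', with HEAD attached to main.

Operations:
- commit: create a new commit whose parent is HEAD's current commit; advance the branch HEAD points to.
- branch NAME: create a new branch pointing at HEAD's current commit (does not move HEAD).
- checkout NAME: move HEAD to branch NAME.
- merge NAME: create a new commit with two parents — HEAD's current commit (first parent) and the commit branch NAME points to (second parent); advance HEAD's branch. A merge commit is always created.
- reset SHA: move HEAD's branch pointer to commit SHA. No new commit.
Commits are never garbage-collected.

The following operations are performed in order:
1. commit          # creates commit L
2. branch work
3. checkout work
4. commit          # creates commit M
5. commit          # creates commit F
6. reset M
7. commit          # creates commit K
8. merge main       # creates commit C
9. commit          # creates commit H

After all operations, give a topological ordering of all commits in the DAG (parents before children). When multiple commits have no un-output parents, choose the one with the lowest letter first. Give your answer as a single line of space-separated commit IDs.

After op 1 (commit): HEAD=main@L [main=L]
After op 2 (branch): HEAD=main@L [main=L work=L]
After op 3 (checkout): HEAD=work@L [main=L work=L]
After op 4 (commit): HEAD=work@M [main=L work=M]
After op 5 (commit): HEAD=work@F [main=L work=F]
After op 6 (reset): HEAD=work@M [main=L work=M]
After op 7 (commit): HEAD=work@K [main=L work=K]
After op 8 (merge): HEAD=work@C [main=L work=C]
After op 9 (commit): HEAD=work@H [main=L work=H]
commit A: parents=[]
commit C: parents=['K', 'L']
commit F: parents=['M']
commit H: parents=['C']
commit K: parents=['M']
commit L: parents=['A']
commit M: parents=['L']

Answer: A L M F K C H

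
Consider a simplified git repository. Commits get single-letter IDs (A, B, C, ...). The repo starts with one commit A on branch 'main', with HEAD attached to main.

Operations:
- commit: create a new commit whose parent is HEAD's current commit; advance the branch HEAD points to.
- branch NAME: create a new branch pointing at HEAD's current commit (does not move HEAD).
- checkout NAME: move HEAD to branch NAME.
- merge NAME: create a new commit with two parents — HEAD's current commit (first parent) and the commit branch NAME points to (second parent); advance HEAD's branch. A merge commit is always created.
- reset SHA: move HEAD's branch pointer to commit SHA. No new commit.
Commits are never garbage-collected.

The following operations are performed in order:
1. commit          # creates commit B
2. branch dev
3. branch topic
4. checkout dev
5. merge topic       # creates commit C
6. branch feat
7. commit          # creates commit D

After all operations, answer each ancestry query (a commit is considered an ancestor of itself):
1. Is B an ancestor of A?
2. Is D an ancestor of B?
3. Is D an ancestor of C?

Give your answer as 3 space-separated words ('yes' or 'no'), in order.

Answer: no no no

Derivation:
After op 1 (commit): HEAD=main@B [main=B]
After op 2 (branch): HEAD=main@B [dev=B main=B]
After op 3 (branch): HEAD=main@B [dev=B main=B topic=B]
After op 4 (checkout): HEAD=dev@B [dev=B main=B topic=B]
After op 5 (merge): HEAD=dev@C [dev=C main=B topic=B]
After op 6 (branch): HEAD=dev@C [dev=C feat=C main=B topic=B]
After op 7 (commit): HEAD=dev@D [dev=D feat=C main=B topic=B]
ancestors(A) = {A}; B in? no
ancestors(B) = {A,B}; D in? no
ancestors(C) = {A,B,C}; D in? no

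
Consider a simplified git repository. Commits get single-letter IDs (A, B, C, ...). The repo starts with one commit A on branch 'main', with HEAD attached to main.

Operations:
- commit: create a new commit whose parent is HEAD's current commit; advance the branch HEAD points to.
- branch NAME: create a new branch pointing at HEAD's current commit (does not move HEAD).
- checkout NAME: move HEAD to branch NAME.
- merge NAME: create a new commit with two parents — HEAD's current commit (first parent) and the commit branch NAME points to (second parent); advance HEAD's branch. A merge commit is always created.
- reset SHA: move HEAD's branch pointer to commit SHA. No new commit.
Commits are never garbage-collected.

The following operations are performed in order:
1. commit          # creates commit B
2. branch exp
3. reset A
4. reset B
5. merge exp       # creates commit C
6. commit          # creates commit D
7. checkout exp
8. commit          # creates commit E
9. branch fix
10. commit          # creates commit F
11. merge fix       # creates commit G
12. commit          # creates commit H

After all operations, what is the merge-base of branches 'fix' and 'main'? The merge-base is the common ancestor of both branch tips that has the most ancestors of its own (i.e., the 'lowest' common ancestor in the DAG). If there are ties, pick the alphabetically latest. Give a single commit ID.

After op 1 (commit): HEAD=main@B [main=B]
After op 2 (branch): HEAD=main@B [exp=B main=B]
After op 3 (reset): HEAD=main@A [exp=B main=A]
After op 4 (reset): HEAD=main@B [exp=B main=B]
After op 5 (merge): HEAD=main@C [exp=B main=C]
After op 6 (commit): HEAD=main@D [exp=B main=D]
After op 7 (checkout): HEAD=exp@B [exp=B main=D]
After op 8 (commit): HEAD=exp@E [exp=E main=D]
After op 9 (branch): HEAD=exp@E [exp=E fix=E main=D]
After op 10 (commit): HEAD=exp@F [exp=F fix=E main=D]
After op 11 (merge): HEAD=exp@G [exp=G fix=E main=D]
After op 12 (commit): HEAD=exp@H [exp=H fix=E main=D]
ancestors(fix=E): ['A', 'B', 'E']
ancestors(main=D): ['A', 'B', 'C', 'D']
common: ['A', 'B']

Answer: B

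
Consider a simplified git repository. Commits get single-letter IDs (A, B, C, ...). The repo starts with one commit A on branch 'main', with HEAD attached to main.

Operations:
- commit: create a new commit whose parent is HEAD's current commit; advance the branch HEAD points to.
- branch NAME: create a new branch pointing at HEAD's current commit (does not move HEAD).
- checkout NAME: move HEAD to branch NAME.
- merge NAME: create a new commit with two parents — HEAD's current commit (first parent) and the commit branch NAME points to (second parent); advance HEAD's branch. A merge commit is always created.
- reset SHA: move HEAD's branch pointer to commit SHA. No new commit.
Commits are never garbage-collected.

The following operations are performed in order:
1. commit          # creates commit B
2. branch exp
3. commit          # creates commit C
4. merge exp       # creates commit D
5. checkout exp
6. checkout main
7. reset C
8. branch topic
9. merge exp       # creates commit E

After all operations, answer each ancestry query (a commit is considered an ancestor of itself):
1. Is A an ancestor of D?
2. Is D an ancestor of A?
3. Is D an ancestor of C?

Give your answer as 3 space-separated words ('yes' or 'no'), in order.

After op 1 (commit): HEAD=main@B [main=B]
After op 2 (branch): HEAD=main@B [exp=B main=B]
After op 3 (commit): HEAD=main@C [exp=B main=C]
After op 4 (merge): HEAD=main@D [exp=B main=D]
After op 5 (checkout): HEAD=exp@B [exp=B main=D]
After op 6 (checkout): HEAD=main@D [exp=B main=D]
After op 7 (reset): HEAD=main@C [exp=B main=C]
After op 8 (branch): HEAD=main@C [exp=B main=C topic=C]
After op 9 (merge): HEAD=main@E [exp=B main=E topic=C]
ancestors(D) = {A,B,C,D}; A in? yes
ancestors(A) = {A}; D in? no
ancestors(C) = {A,B,C}; D in? no

Answer: yes no no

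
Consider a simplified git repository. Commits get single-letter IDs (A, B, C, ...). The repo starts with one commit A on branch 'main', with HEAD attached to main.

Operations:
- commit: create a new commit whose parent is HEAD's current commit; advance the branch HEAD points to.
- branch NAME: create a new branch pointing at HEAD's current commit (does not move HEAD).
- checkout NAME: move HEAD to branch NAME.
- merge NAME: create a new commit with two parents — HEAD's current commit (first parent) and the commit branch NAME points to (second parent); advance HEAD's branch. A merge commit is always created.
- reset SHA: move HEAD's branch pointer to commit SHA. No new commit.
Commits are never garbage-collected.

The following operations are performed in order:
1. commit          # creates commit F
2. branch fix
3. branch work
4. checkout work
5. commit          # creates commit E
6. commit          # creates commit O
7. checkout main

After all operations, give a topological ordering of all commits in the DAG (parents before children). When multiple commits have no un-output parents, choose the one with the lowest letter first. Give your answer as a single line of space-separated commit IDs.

After op 1 (commit): HEAD=main@F [main=F]
After op 2 (branch): HEAD=main@F [fix=F main=F]
After op 3 (branch): HEAD=main@F [fix=F main=F work=F]
After op 4 (checkout): HEAD=work@F [fix=F main=F work=F]
After op 5 (commit): HEAD=work@E [fix=F main=F work=E]
After op 6 (commit): HEAD=work@O [fix=F main=F work=O]
After op 7 (checkout): HEAD=main@F [fix=F main=F work=O]
commit A: parents=[]
commit E: parents=['F']
commit F: parents=['A']
commit O: parents=['E']

Answer: A F E O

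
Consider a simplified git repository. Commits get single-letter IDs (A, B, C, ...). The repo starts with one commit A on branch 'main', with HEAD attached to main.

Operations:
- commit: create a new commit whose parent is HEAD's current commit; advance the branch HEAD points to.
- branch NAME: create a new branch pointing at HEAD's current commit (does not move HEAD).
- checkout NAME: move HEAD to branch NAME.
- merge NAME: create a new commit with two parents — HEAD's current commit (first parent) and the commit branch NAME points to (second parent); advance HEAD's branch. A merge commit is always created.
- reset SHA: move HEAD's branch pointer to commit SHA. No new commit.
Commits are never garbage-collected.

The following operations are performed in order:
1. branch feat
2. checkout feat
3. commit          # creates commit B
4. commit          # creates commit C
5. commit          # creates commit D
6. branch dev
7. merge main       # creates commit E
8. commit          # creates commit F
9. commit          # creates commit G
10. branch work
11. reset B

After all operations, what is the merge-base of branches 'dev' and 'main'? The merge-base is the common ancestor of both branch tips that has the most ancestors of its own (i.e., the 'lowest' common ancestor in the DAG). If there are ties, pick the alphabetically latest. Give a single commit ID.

After op 1 (branch): HEAD=main@A [feat=A main=A]
After op 2 (checkout): HEAD=feat@A [feat=A main=A]
After op 3 (commit): HEAD=feat@B [feat=B main=A]
After op 4 (commit): HEAD=feat@C [feat=C main=A]
After op 5 (commit): HEAD=feat@D [feat=D main=A]
After op 6 (branch): HEAD=feat@D [dev=D feat=D main=A]
After op 7 (merge): HEAD=feat@E [dev=D feat=E main=A]
After op 8 (commit): HEAD=feat@F [dev=D feat=F main=A]
After op 9 (commit): HEAD=feat@G [dev=D feat=G main=A]
After op 10 (branch): HEAD=feat@G [dev=D feat=G main=A work=G]
After op 11 (reset): HEAD=feat@B [dev=D feat=B main=A work=G]
ancestors(dev=D): ['A', 'B', 'C', 'D']
ancestors(main=A): ['A']
common: ['A']

Answer: A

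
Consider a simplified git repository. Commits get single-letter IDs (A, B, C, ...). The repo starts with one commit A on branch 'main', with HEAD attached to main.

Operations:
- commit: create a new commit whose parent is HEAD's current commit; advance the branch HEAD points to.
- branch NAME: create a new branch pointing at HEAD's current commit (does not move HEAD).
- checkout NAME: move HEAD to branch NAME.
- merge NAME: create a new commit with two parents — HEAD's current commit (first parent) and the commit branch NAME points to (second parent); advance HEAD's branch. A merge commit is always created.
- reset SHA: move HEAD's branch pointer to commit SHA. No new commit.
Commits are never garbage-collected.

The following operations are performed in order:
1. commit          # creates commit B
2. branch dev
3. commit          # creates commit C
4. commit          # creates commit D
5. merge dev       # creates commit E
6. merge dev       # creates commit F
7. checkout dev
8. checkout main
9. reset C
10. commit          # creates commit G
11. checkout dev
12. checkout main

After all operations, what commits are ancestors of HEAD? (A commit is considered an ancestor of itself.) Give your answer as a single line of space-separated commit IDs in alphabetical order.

Answer: A B C G

Derivation:
After op 1 (commit): HEAD=main@B [main=B]
After op 2 (branch): HEAD=main@B [dev=B main=B]
After op 3 (commit): HEAD=main@C [dev=B main=C]
After op 4 (commit): HEAD=main@D [dev=B main=D]
After op 5 (merge): HEAD=main@E [dev=B main=E]
After op 6 (merge): HEAD=main@F [dev=B main=F]
After op 7 (checkout): HEAD=dev@B [dev=B main=F]
After op 8 (checkout): HEAD=main@F [dev=B main=F]
After op 9 (reset): HEAD=main@C [dev=B main=C]
After op 10 (commit): HEAD=main@G [dev=B main=G]
After op 11 (checkout): HEAD=dev@B [dev=B main=G]
After op 12 (checkout): HEAD=main@G [dev=B main=G]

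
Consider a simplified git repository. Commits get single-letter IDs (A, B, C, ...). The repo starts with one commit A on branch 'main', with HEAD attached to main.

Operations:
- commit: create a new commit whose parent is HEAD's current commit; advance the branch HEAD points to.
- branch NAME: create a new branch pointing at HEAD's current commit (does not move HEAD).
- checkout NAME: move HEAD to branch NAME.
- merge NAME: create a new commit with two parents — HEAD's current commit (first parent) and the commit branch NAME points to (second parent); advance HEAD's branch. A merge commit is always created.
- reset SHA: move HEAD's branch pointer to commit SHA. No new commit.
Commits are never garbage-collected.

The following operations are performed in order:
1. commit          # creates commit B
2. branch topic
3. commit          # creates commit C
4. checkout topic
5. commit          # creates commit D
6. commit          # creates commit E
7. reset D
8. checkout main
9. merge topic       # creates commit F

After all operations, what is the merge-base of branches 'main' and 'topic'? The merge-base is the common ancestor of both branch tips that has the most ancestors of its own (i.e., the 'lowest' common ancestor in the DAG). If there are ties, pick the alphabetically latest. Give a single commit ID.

Answer: D

Derivation:
After op 1 (commit): HEAD=main@B [main=B]
After op 2 (branch): HEAD=main@B [main=B topic=B]
After op 3 (commit): HEAD=main@C [main=C topic=B]
After op 4 (checkout): HEAD=topic@B [main=C topic=B]
After op 5 (commit): HEAD=topic@D [main=C topic=D]
After op 6 (commit): HEAD=topic@E [main=C topic=E]
After op 7 (reset): HEAD=topic@D [main=C topic=D]
After op 8 (checkout): HEAD=main@C [main=C topic=D]
After op 9 (merge): HEAD=main@F [main=F topic=D]
ancestors(main=F): ['A', 'B', 'C', 'D', 'F']
ancestors(topic=D): ['A', 'B', 'D']
common: ['A', 'B', 'D']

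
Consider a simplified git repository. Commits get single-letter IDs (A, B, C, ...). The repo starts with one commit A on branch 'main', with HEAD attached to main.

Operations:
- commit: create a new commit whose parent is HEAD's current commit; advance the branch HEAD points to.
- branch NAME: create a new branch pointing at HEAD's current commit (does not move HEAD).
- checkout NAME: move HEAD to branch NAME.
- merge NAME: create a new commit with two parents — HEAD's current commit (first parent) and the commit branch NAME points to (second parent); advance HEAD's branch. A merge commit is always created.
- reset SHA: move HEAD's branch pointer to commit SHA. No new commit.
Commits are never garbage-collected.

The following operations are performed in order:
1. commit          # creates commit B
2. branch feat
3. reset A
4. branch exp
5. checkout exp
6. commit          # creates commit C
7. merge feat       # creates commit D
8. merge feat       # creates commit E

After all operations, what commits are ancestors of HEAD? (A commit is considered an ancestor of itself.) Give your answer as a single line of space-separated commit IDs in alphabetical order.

After op 1 (commit): HEAD=main@B [main=B]
After op 2 (branch): HEAD=main@B [feat=B main=B]
After op 3 (reset): HEAD=main@A [feat=B main=A]
After op 4 (branch): HEAD=main@A [exp=A feat=B main=A]
After op 5 (checkout): HEAD=exp@A [exp=A feat=B main=A]
After op 6 (commit): HEAD=exp@C [exp=C feat=B main=A]
After op 7 (merge): HEAD=exp@D [exp=D feat=B main=A]
After op 8 (merge): HEAD=exp@E [exp=E feat=B main=A]

Answer: A B C D E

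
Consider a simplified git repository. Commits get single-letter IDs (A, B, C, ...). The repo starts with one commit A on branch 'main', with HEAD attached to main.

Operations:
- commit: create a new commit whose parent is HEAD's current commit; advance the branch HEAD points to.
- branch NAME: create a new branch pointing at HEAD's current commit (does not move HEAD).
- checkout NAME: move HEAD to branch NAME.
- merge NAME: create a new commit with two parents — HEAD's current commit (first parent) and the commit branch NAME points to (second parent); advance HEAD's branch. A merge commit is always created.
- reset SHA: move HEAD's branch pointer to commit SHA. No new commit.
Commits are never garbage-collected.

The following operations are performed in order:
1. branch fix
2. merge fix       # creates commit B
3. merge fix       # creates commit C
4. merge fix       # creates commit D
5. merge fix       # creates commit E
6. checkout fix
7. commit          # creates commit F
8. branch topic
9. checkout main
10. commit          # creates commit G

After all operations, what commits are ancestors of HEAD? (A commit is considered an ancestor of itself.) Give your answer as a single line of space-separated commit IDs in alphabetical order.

Answer: A B C D E G

Derivation:
After op 1 (branch): HEAD=main@A [fix=A main=A]
After op 2 (merge): HEAD=main@B [fix=A main=B]
After op 3 (merge): HEAD=main@C [fix=A main=C]
After op 4 (merge): HEAD=main@D [fix=A main=D]
After op 5 (merge): HEAD=main@E [fix=A main=E]
After op 6 (checkout): HEAD=fix@A [fix=A main=E]
After op 7 (commit): HEAD=fix@F [fix=F main=E]
After op 8 (branch): HEAD=fix@F [fix=F main=E topic=F]
After op 9 (checkout): HEAD=main@E [fix=F main=E topic=F]
After op 10 (commit): HEAD=main@G [fix=F main=G topic=F]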